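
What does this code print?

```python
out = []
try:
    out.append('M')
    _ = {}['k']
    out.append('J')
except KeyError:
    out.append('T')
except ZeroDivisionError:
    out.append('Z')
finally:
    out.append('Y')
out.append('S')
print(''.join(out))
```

Execution trace: 'M' (try body) → 'T' (except KeyError) → 'Y' (finally) → 'S' (after the try/except). Output: MTYS

Answer: MTYS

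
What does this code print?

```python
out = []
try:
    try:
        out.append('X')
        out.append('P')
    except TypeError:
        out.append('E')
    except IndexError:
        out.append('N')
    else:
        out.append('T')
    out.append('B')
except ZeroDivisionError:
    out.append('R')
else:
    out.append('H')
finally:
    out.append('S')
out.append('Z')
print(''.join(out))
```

Execution trace: 'X' (inner try body) → 'P' (inner try body, no exception) → 'T' (inner else) → 'B' (try body, no exception) → 'H' (else) → 'S' (finally) → 'Z' (after the try/except). Output: XPTBHSZ

Answer: XPTBHSZ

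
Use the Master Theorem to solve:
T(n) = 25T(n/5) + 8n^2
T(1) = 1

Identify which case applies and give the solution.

a=25, b=5, f(n)=8n^2. log_5(25) = 2. Since c=2 = 2, Case 2 applies: T(n) = Θ(n^log_b(a) · log n) = O(n^2 log n).

Answer: O(n^2 log n) - Case 2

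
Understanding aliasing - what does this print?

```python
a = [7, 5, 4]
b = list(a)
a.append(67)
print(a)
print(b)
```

Key concept: list() constructor creates copy.
Step by step:
`a = [7, 5, 4]` → a = [7, 5, 4]
`b = list(a)` → b = [7, 5, 4]
`a.append(67)` → a = [7, 5, 4, 67]
`print(a)` → prints [7, 5, 4, 67]
`print(b)` → prints [7, 5, 4]

Answer:
[7, 5, 4, 67]
[7, 5, 4]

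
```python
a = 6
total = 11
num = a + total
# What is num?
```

Trace:
`a = 6` → a = 6
`total = 11` → total = 11
`num = a + total` → num = 17
So num = 17

Answer: 17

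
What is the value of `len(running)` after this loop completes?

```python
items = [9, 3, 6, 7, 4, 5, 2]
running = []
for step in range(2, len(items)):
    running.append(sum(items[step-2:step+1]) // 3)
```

Number of 3-element averages
`running` takes the values: [] → [6] → [6, 5] → [6, 5, 5] → [6, 5, 5, 5] → [6, 5, 5, 5, 3]
So `len(running)` = 5

Answer: 5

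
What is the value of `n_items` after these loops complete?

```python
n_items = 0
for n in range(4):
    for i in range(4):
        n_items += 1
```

4 * 4 = 16
`n_items` takes the values: 0 → 1 → 2 → 3 → 4 → 5 → 6 → 7 → 8 → 9 → 10 → 11 → 12 → 13 → 14 → 15 → 16

Answer: 16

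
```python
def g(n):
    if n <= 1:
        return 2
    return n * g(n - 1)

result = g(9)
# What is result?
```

g(9) = 9 * 8 * 7 * 6 * 5 * 4 * 3 * 2 * 2 = 725760

Answer: 725760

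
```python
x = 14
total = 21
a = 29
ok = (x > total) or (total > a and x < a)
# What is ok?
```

Trace:
`x = 14` → x = 14
`total = 21` → total = 21
`a = 29` → a = 29
`ok = (x > total) or (total > a and x < a)` → ok = False
So ok = False

Answer: False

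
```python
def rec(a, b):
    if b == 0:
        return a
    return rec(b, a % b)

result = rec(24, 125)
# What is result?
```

rec(24, 125) -> rec(125, 24) -> rec(24, 5) -> rec(5, 4) -> rec(4, 1) -> rec(1, 0) -> 1

Answer: 1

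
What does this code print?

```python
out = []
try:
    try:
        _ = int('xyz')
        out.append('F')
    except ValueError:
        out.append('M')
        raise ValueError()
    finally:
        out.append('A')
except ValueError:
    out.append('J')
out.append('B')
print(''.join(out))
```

Execution trace: 'M' (except ValueError) → 'A' (finally) → 'J' (outer except ValueError) → 'B' (after the try/except). Output: MAJB

Answer: MAJB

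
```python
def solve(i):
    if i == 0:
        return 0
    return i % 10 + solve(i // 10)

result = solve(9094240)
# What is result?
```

Sum of digits of 9094240: 0 + 4 + 2 + 4 + 9 + 0 + 9 = 28

Answer: 28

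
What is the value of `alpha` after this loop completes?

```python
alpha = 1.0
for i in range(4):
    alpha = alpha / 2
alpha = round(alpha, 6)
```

Halving LR 4 times: 1 / 2^4
`alpha` takes the values: 1.0 → 0.5 → 0.25 → 0.125 → 0.0625

Answer: 0.0625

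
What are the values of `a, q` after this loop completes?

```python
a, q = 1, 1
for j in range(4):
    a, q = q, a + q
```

Fibonacci: after 4 iterations
`a, q` takes the values: (1, 1) → (1, 2) → (2, 3) → (3, 5) → (5, 8)

Answer: 5, 8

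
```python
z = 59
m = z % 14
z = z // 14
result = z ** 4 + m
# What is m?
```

Trace:
`z = 59` → z = 59
`m = z % 14` → m = 3
`z = z // 14` → z = 4
`result = z ** 4 + m` → result = 259
So m = 3

Answer: 3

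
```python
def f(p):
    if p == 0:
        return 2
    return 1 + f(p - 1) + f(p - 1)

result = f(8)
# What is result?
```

f(p) = 1 + 2·f(p-1), f(0)=2. Closed form: (2+1)·2^8 - 1 = 767.

Answer: 767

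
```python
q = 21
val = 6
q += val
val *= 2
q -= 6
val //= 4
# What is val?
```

Trace:
`q = 21` → q = 21
`val = 6` → val = 6
`q += val` → q = 27
`val *= 2` → val = 12
`q -= 6` → q = 21
`val //= 4` → val = 3
So val = 3

Answer: 3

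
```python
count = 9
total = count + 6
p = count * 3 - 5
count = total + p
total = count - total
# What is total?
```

Trace:
`count = 9` → count = 9
`total = count + 6` → total = 15
`p = count * 3 - 5` → p = 22
`count = total + p` → count = 37
`total = count - total` → total = 22
So total = 22

Answer: 22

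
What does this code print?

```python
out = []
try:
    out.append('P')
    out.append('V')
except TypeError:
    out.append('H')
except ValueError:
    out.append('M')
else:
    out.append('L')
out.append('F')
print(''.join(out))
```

Execution trace: 'P' (try body) → 'V' (try body, no exception) → 'L' (else) → 'F' (after the try/except). Output: PVLF

Answer: PVLF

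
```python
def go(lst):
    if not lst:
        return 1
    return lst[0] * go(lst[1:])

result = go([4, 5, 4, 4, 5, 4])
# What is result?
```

Product over [4, 5, 4, 4, 5, 4] = 4 * 5 * 4 * 4 * 5 * 4 = 6400

Answer: 6400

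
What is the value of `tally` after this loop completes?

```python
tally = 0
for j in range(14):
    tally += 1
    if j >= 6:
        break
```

Loop breaks when j reaches 6, tally is 7
`tally` takes the values: 0 → 1 → 2 → 3 → 4 → 5 → 6 → 7

Answer: 7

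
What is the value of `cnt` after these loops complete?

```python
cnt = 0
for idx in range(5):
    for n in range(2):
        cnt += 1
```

5 * 2 = 10
`cnt` takes the values: 0 → 1 → 2 → 3 → 4 → 5 → 6 → 7 → 8 → 9 → 10

Answer: 10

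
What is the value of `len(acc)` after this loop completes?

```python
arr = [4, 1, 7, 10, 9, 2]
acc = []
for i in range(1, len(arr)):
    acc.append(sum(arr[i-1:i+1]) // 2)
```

Number of 2-element averages
`acc` takes the values: [] → [2] → [2, 4] → [2, 4, 8] → [2, 4, 8, 9] → [2, 4, 8, 9, 5]
So `len(acc)` = 5

Answer: 5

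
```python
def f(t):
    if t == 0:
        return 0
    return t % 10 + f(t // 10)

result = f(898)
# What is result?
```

Sum of digits of 898: 8 + 9 + 8 = 25

Answer: 25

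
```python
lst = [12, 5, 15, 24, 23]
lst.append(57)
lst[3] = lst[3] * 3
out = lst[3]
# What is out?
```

Trace:
`lst = [12, 5, 15, 24, 23]` → lst = [12, 5, 15, 24, 23]
`lst.append(57)` → lst = [12, 5, 15, 24, 23, 57]
`lst[3] = lst[3] * 3` → lst = [12, 5, 15, 72, 23, 57]
`out = lst[3]` → out = 72
So out = 72

Answer: 72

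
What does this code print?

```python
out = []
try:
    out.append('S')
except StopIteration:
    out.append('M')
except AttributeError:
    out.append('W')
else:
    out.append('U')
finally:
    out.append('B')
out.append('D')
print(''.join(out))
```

Execution trace: 'S' (try body, no exception) → 'U' (else) → 'B' (finally) → 'D' (after the try/except). Output: SUBD

Answer: SUBD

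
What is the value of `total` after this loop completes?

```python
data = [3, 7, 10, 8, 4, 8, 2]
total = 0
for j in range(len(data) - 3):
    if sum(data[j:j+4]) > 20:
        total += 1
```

Count windows with sum > 20
`total` takes the values: 0 → 1 → 2 → 3 → 4

Answer: 4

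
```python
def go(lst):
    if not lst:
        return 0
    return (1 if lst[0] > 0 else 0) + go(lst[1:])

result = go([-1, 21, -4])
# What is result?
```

Count of positive elements in [-1, 21, -4] = 1

Answer: 1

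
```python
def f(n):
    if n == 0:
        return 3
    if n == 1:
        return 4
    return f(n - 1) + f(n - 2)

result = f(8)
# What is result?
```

Build up from base cases: f(0)=3, f(1)=4, f(2)=7, f(3)=11, f(4)=18, f(5)=29, f(6)=47, ..., f(8)=123

Answer: 123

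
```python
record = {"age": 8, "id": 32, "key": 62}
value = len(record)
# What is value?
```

Trace:
`record = {"age": 8, "id": 32, "key": 62}` → record = {'age': 8, 'id': 32, 'key': 62}
`value = len(record)` → value = 3
So value = 3

Answer: 3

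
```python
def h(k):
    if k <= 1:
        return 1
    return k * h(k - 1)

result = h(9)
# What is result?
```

h(9) = 9 * 8 * 7 * 6 * 5 * 4 * 3 * 2 * 1 = 362880

Answer: 362880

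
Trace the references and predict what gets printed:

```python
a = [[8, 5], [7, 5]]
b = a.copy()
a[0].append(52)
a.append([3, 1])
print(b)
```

Key concept: shallow copy with nested lists.
Step by step:
`a = [[8, 5], [7, 5]]` → a = [[8, 5], [7, 5]]
`b = a.copy()` → b = [[8, 5], [7, 5]]
`a[0].append(52)` → a = [[8, 5, 52], [7, 5]]; b = [[8, 5, 52], [7, 5]]
`a.append([3, 1])` → a = [[8, 5, 52], [7, 5], [3, 1]]
`print(b)` → prints [[8, 5, 52], [7, 5]]

Answer: [[8, 5, 52], [7, 5]]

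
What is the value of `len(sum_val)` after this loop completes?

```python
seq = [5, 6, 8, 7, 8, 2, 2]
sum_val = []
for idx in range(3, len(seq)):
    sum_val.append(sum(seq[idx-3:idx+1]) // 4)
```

Number of 4-element averages
`sum_val` takes the values: [] → [6] → [6, 7] → [6, 7, 6] → [6, 7, 6, 4]
So `len(sum_val)` = 4

Answer: 4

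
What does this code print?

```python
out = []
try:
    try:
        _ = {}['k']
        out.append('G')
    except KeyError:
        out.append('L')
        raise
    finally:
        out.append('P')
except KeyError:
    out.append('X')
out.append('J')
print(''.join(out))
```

Execution trace: 'L' (inner except KeyError) → 'P' (inner finally) → 'X' (outer except KeyError) → 'J' (after the try/except). Output: LPXJ

Answer: LPXJ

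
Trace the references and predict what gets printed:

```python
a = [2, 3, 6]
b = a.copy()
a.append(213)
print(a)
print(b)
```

Key concept: list.copy() creates independent copy.
Step by step:
`a = [2, 3, 6]` → a = [2, 3, 6]
`b = a.copy()` → b = [2, 3, 6]
`a.append(213)` → a = [2, 3, 6, 213]
`print(a)` → prints [2, 3, 6, 213]
`print(b)` → prints [2, 3, 6]

Answer:
[2, 3, 6, 213]
[2, 3, 6]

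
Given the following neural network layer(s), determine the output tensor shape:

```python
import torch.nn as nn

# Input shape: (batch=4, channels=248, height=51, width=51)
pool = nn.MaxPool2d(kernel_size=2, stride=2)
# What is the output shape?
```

Input: (4, 248, 51, 51) -> Output: (4, 248, 25, 25)

Answer: (4, 248, 25, 25)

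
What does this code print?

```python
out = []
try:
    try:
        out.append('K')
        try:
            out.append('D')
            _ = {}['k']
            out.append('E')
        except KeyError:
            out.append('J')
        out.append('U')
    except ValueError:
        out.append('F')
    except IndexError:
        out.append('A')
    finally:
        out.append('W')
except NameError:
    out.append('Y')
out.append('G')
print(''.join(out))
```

Execution trace: 'K' (try body) → 'D' (inner try body) → 'J' (inner except KeyError) → 'U' (try body, no exception) → 'W' (finally) → 'G' (after the try/except). Output: KDJUWG

Answer: KDJUWG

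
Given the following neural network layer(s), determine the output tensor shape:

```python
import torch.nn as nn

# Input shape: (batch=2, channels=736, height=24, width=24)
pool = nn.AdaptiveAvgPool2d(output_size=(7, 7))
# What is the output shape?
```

Input: (2, 736, 24, 24) -> Output: (2, 736, 7, 7)

Answer: (2, 736, 7, 7)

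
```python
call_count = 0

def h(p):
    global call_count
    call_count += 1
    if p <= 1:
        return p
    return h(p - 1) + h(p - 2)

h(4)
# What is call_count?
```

Calls(p) = 1 + Calls(p-1) + Calls(p-2); Calls(0)=Calls(1)=1. For p=4 this gives 9.

Answer: 9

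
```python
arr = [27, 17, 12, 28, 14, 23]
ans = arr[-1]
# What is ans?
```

Trace:
`arr = [27, 17, 12, 28, 14, 23]` → arr = [27, 17, 12, 28, 14, 23]
`ans = arr[-1]` → ans = 23
So ans = 23

Answer: 23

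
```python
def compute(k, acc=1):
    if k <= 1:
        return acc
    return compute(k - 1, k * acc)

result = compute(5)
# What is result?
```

Accumulator trace (n, acc): (5, 1) -> (4, 5) -> (3, 20) -> (2, 60) -> (1, 120) -> return 120

Answer: 120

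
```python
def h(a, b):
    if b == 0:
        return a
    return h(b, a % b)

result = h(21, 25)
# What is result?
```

h(21, 25) -> h(25, 21) -> h(21, 4) -> h(4, 1) -> h(1, 0) -> 1

Answer: 1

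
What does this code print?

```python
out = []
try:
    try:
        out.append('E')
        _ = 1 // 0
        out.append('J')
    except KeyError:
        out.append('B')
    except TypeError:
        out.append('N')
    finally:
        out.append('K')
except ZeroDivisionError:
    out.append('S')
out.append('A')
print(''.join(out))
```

Execution trace: 'E' (try body) → 'K' (finally) → 'S' (outer except ZeroDivisionError) → 'A' (after the try/except). Output: EKSA

Answer: EKSA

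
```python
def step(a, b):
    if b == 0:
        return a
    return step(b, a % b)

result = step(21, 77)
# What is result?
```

step(21, 77) -> step(77, 21) -> step(21, 14) -> step(14, 7) -> step(7, 0) -> 7

Answer: 7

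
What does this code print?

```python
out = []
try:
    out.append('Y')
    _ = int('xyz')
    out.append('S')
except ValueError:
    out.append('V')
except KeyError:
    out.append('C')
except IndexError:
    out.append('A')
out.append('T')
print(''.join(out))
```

Execution trace: 'Y' (try body) → 'V' (except ValueError) → 'T' (after the try/except). Output: YVT

Answer: YVT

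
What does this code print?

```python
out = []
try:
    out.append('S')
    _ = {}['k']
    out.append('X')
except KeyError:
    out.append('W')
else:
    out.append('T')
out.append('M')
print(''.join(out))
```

Execution trace: 'S' (try body) → 'W' (except KeyError) → 'M' (after the try/except). Output: SWM

Answer: SWM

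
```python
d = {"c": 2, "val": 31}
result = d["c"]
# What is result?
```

Trace:
`d = {"c": 2, "val": 31}` → d = {'c': 2, 'val': 31}
`result = d["c"]` → result = 2
So result = 2

Answer: 2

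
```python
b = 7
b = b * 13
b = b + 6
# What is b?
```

Trace:
`b = 7` → b = 7
`b = b * 13` → b = 91
`b = b + 6` → b = 97
So b = 97

Answer: 97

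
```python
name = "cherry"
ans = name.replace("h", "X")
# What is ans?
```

Trace:
`name = "cherry"` → name = 'cherry'
`ans = name.replace("h", "X")` → ans = 'cXerry'
So ans = 'cXerry'

Answer: 'cXerry'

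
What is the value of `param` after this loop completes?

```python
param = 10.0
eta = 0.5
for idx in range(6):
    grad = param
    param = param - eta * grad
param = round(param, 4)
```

Gradient descent: w = 10.0 * (1 - 0.5)^6
`param` takes the values: 10.0 → 5.0 → 2.5 → 1.25 → 0.625 → 0.3125 → 0.15625 → 0.1562

Answer: 0.1562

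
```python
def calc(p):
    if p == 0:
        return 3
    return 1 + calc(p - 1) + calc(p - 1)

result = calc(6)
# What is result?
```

calc(p) = 1 + 2·calc(p-1), calc(0)=3. Closed form: (3+1)·2^6 - 1 = 255.

Answer: 255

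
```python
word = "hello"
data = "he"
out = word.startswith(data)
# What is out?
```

Trace:
`word = "hello"` → word = 'hello'
`data = "he"` → data = 'he'
`out = word.startswith(data)` → out = True
So out = True

Answer: True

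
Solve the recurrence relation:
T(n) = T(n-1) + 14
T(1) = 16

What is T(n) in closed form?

Unrolling: T(n) = T(1) + 14·(n-1) = 16 + 14(n-1) = 14n + 2.

Answer: T(n) = 14n + 2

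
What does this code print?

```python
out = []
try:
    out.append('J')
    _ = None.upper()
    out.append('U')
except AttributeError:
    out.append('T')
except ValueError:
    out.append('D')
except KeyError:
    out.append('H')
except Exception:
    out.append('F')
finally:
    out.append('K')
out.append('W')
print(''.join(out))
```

Execution trace: 'J' (try body) → 'T' (except AttributeError) → 'K' (finally) → 'W' (after the try/except). Output: JTKW

Answer: JTKW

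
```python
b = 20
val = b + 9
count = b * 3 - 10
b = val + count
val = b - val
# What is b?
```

Trace:
`b = 20` → b = 20
`val = b + 9` → val = 29
`count = b * 3 - 10` → count = 50
`b = val + count` → b = 79
`val = b - val` → val = 50
So b = 79

Answer: 79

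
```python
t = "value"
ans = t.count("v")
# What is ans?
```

Trace:
`t = "value"` → t = 'value'
`ans = t.count("v")` → ans = 1
So ans = 1

Answer: 1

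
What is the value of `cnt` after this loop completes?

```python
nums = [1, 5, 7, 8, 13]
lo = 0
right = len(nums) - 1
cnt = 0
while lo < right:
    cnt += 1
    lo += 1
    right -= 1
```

Iterations until pointers meet (list length 5)
`cnt` takes the values: 0 → 1 → 2

Answer: 2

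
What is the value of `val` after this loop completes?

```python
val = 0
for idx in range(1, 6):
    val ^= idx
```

XOR of 1 to 5
`val` takes the values: 0 → 1 → 3 → 0 → 4 → 1

Answer: 1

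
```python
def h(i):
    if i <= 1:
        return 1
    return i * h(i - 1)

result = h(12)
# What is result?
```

h(12) = 12 * 11 * 10 * 9 * 8 * 7 * 6 * 5 * 4 * 3 * 2 * 1 = 479001600

Answer: 479001600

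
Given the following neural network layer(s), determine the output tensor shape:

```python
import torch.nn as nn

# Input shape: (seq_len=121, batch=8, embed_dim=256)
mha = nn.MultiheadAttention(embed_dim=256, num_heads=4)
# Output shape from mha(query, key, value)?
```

Input: (121, 8, 256) -> Output: (121, 8, 256)

Answer: (121, 8, 256)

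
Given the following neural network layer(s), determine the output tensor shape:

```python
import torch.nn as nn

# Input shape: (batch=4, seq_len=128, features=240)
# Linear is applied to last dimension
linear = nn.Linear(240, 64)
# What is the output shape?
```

Input: (4, 128, 240) -> Output: (4, 128, 64)

Answer: (4, 128, 64)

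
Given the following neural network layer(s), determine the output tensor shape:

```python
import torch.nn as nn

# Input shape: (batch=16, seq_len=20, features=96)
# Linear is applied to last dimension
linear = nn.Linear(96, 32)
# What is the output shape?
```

Input: (16, 20, 96) -> Output: (16, 20, 32)

Answer: (16, 20, 32)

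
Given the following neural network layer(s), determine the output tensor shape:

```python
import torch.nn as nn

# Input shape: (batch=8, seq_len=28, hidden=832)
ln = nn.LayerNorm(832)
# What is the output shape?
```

Input: (8, 28, 832) -> Output: (8, 28, 832)

Answer: (8, 28, 832)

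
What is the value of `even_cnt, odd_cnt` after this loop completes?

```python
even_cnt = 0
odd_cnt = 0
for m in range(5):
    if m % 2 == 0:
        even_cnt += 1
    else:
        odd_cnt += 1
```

Count evens and odds in range(5)
`even_cnt, odd_cnt` takes the values: (0, 0) → (1, 0) → (1, 1) → (2, 1) → (2, 2) → (3, 2)

Answer: 3, 2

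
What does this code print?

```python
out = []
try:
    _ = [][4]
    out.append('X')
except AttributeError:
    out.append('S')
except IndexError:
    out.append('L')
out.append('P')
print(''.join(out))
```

Execution trace: 'L' (except IndexError) → 'P' (after the try/except). Output: LP

Answer: LP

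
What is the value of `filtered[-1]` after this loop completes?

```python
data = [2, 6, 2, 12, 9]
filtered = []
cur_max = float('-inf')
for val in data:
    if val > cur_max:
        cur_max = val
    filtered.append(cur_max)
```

Running max ends at 12
`filtered` takes the values: [] → [2] → [2, 6] → [2, 6, 6] → [2, 6, 6, 12] → [2, 6, 6, 12, 12]
So `filtered[-1]` = 12

Answer: 12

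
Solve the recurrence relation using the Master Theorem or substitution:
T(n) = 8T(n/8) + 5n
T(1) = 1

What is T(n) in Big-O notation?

By Master Theorem: a=8, b=8, f(n)=5n. Since log_8(8) = 1 and f(n) = Θ(n^1), Case 2 applies. T(n) = O(n log n).

Answer: O(n log n)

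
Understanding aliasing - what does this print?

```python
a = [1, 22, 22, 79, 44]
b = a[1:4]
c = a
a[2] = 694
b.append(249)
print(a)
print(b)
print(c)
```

Key concept: slice vs alias.
Step by step:
`a = [1, 22, 22, 79, 44]` → a = [1, 22, 22, 79, 44]
`b = a[1:4]` → b = [22, 22, 79]
`c = a` → c = [1, 22, 22, 79, 44] (same object as a)
`a[2] = 694` → a = [1, 22, 694, 79, 44] (same object as c); c = [1, 22, 694, 79, 44] (same object as a)
`b.append(249)` → b = [22, 22, 79, 249]
`print(a)` → prints [1, 22, 694, 79, 44]
`print(b)` → prints [22, 22, 79, 249]
`print(c)` → prints [1, 22, 694, 79, 44]

Answer:
[1, 22, 694, 79, 44]
[22, 22, 79, 249]
[1, 22, 694, 79, 44]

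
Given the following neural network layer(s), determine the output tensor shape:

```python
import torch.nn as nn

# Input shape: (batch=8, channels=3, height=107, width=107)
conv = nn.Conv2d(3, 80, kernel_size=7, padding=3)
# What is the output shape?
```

Input: (8, 3, 107, 107) -> Output: (8, 80, 107, 107)

Answer: (8, 80, 107, 107)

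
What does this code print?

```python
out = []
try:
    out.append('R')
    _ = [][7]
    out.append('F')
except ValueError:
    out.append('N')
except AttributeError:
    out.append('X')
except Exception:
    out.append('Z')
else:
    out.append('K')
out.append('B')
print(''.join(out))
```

Execution trace: 'R' (try body) → 'Z' (except Exception) → 'B' (after the try/except). Output: RZB

Answer: RZB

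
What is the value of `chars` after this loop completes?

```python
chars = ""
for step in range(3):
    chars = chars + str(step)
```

Concatenate digits 0 to 2
`chars` takes the values: "" → "0" → "01" → "012"

Answer: "012"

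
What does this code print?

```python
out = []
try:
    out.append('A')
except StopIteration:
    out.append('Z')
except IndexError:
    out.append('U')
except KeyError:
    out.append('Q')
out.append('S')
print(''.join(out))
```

Execution trace: 'A' (try body, no exception) → 'S' (after the try/except). Output: AS

Answer: AS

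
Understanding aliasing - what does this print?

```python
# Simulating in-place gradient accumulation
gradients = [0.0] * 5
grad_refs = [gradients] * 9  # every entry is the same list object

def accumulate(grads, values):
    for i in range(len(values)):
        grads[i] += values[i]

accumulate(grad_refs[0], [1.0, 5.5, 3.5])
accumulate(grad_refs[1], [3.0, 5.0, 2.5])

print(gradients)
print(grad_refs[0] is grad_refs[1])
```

Key concept: gradient accumulation aliasing.
Step by step:
`gradients = [0.0] * 5` → gradients = [0.0, 0.0, 0.0, 0.0, 0.0]
`grad_refs = [gradients] * 9` → grad_refs = [[0.0, 0.0, 0.0, 0.0, 0.0], [0.0, 0.0, 0.0, 0.0, 0.0], [0.0, 0.0, 0.0, 0.0, 0.0], [0.0, 0.0, 0.0, 0.0, 0.0], [0.0, 0.0, 0.0, 0.0, 0.0], [0.0, 0.0, 0.0, 0.0, 0.0], [0.0, 0.0, 0.0, 0.0, 0.0], [0.0, 0.0, 0.0, 0.0, 0.0], [0.0, 0.0, 0.0, 0.0, 0.0]]
`accumulate(grad_refs[0], [1.0, 5.5, 3.5])` → gradients = [1.0, 5.5, 3.5, 0.0, 0.0]; grad_refs = [[1.0, 5.5, 3.5, 0.0, 0.0], [1.0, 5.5, 3.5, 0.0, 0.0], [1.0, 5.5, 3.5, 0.0, 0.0], [1.0, 5.5, 3.5, 0.0, 0.0], [1.0, 5.5, 3.5, 0.0, 0.0], [1.0, 5.5, 3.5, 0.0, 0.0], [1.0, 5.5, 3.5, 0.0, 0.0], [1.0, 5.5, 3.5, 0.0, 0.0], [1.0, 5.5, 3.5, 0.0, 0.0]]
`accumulate(grad_refs[1], [3.0, 5.0, 2.5])` → gradients = [4.0, 10.5, 6.0, 0.0, 0.0]; grad_refs = [[4.0, 10.5, 6.0, 0.0, 0.0], [4.0, 10.5, 6.0, 0.0, 0.0], [4.0, 10.5, 6.0, 0.0, 0.0], [4.0, 10.5, 6.0, 0.0, 0.0], [4.0, 10.5, 6.0, 0.0, 0.0], [4.0, 10.5, 6.0, 0.0, 0.0], [4.0, 10.5, 6.0, 0.0, 0.0], [4.0, 10.5, 6.0, 0.0, 0.0], [4.0, 10.5, 6.0, 0.0, 0.0]]
`print(gradients)` → prints [4.0, 10.5, 6.0, 0.0, 0.0]
`print(grad_refs[0] is grad_refs[1])` → prints True

Answer:
[4.0, 10.5, 6.0, 0.0, 0.0]
True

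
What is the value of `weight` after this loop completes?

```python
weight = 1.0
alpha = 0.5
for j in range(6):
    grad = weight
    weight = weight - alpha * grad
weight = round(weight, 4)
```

Gradient descent: w = 1.0 * (1 - 0.5)^6
`weight` takes the values: 1.0 → 0.5 → 0.25 → 0.125 → 0.0625 → 0.03125 → 0.015625 → 0.0156

Answer: 0.0156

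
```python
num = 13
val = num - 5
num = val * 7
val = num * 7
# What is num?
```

Trace:
`num = 13` → num = 13
`val = num - 5` → val = 8
`num = val * 7` → num = 56
`val = num * 7` → val = 392
So num = 56

Answer: 56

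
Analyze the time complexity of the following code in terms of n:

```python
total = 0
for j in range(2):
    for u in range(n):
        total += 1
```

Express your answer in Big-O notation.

Each loop level contributes: 1 × n. Multiplying the contributions gives O(n).

Answer: O(n)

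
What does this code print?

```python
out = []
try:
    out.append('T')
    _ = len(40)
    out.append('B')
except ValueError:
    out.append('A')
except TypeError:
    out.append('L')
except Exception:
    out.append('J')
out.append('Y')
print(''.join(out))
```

Execution trace: 'T' (try body) → 'L' (except TypeError) → 'Y' (after the try/except). Output: TLY

Answer: TLY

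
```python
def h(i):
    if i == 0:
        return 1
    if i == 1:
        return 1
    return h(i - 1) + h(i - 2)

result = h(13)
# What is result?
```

Build up from base cases: h(0)=1, h(1)=1, h(2)=2, h(3)=3, h(4)=5, h(5)=8, h(6)=13, ..., h(13)=377

Answer: 377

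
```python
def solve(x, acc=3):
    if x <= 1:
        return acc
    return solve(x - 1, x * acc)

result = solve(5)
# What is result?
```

Accumulator trace (n, acc): (5, 3) -> (4, 15) -> (3, 60) -> (2, 180) -> (1, 360) -> return 360

Answer: 360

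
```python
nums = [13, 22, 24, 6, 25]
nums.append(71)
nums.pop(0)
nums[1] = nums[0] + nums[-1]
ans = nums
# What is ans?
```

Trace:
`nums = [13, 22, 24, 6, 25]` → nums = [13, 22, 24, 6, 25]
`nums.append(71)` → nums = [13, 22, 24, 6, 25, 71]
`nums.pop(0)` → nums = [22, 24, 6, 25, 71]
`nums[1] = nums[0] + nums[-1]` → nums = [22, 93, 6, 25, 71]
`ans = nums` → ans = [22, 93, 6, 25, 71]
So ans = [22, 93, 6, 25, 71]

Answer: [22, 93, 6, 25, 71]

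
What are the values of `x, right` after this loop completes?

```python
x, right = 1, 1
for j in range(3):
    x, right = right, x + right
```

Fibonacci: after 3 iterations
`x, right` takes the values: (1, 1) → (1, 2) → (2, 3) → (3, 5)

Answer: 3, 5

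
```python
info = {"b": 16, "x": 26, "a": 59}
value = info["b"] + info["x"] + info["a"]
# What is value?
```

Trace:
`info = {"b": 16, "x": 26, "a": 59}` → info = {'b': 16, 'x': 26, 'a': 59}
`value = info["b"] + info["x"] + info["a"]` → value = 101
So value = 101

Answer: 101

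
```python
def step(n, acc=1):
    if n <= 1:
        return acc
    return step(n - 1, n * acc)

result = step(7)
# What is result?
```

Accumulator trace (n, acc): (7, 1) -> (6, 7) -> (5, 42) -> (4, 210) -> (3, 840) -> (2, 2520) -> (1, 5040) -> return 5040

Answer: 5040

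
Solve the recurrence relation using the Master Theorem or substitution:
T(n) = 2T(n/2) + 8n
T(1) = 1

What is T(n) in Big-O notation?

By Master Theorem: a=2, b=2, f(n)=8n. Since log_2(2) = 1 and f(n) = Θ(n^1), Case 2 applies. T(n) = O(n log n).

Answer: O(n log n)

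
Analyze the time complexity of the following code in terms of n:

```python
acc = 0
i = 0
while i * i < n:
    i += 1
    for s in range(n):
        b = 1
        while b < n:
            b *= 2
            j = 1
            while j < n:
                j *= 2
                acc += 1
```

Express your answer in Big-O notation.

Each loop level contributes: √n × n × log n × log n. Multiplying the contributions gives O(n√n log² n).

Answer: O(n√n log² n)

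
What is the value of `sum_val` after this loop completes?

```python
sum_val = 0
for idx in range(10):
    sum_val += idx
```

Sum of 0 to 9 = 45
`sum_val` takes the values: 0 → 1 → 3 → 6 → 10 → 15 → 21 → 28 → 36 → 45

Answer: 45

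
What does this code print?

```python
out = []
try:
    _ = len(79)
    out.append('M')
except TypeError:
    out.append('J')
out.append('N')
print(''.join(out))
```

Execution trace: 'J' (except TypeError) → 'N' (after the try/except). Output: JN

Answer: JN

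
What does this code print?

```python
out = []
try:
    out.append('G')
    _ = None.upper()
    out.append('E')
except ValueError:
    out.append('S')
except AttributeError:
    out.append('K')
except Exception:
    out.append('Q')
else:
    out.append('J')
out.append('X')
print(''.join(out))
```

Execution trace: 'G' (try body) → 'K' (except AttributeError) → 'X' (after the try/except). Output: GKX

Answer: GKX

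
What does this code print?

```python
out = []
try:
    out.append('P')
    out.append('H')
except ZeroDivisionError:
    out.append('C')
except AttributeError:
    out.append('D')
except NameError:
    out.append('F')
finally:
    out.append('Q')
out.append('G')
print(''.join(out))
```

Execution trace: 'P' (try body) → 'H' (try body, no exception) → 'Q' (finally) → 'G' (after the try/except). Output: PHQG

Answer: PHQG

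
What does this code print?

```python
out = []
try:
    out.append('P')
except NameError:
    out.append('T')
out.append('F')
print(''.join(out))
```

Execution trace: 'P' (try body, no exception) → 'F' (after the try/except). Output: PF

Answer: PF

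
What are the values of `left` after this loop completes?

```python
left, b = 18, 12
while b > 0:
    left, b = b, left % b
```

GCD of 18 and 12
`left` takes the values: 18 → 12 → 6

Answer: 6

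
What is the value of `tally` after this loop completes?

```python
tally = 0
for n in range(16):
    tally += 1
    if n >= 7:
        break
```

Loop breaks when n reaches 7, tally is 8
`tally` takes the values: 0 → 1 → 2 → 3 → 4 → 5 → 6 → 7 → 8

Answer: 8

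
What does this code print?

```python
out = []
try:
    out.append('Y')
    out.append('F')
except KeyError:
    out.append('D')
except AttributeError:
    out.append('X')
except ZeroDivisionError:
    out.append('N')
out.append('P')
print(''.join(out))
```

Execution trace: 'Y' (try body) → 'F' (try body, no exception) → 'P' (after the try/except). Output: YFP

Answer: YFP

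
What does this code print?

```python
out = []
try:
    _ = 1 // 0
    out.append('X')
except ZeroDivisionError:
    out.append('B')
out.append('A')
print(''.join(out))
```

Execution trace: 'B' (except ZeroDivisionError) → 'A' (after the try/except). Output: BA

Answer: BA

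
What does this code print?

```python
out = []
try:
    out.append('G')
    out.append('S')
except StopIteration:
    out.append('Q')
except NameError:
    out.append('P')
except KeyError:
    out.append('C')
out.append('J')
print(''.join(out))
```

Execution trace: 'G' (try body) → 'S' (try body, no exception) → 'J' (after the try/except). Output: GSJ

Answer: GSJ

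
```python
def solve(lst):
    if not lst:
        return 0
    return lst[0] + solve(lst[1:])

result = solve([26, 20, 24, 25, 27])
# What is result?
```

26 + 20 + 24 + 25 + 27 + 0 = 122

Answer: 122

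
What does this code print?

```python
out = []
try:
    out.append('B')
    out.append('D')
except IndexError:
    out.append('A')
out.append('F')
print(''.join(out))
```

Execution trace: 'B' (try body) → 'D' (try body, no exception) → 'F' (after the try/except). Output: BDF

Answer: BDF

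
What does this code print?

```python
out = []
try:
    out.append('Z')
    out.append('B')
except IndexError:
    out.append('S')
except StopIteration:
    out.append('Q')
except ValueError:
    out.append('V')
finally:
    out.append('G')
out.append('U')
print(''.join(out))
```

Execution trace: 'Z' (try body) → 'B' (try body, no exception) → 'G' (finally) → 'U' (after the try/except). Output: ZBGU

Answer: ZBGU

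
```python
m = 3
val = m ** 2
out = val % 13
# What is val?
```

Trace:
`m = 3` → m = 3
`val = m ** 2` → val = 9
`out = val % 13` → out = 9
So val = 9

Answer: 9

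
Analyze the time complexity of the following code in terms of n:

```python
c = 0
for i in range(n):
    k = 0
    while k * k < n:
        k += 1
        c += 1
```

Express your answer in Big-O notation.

Each loop level contributes: n × √n. Multiplying the contributions gives O(n√n).

Answer: O(n√n)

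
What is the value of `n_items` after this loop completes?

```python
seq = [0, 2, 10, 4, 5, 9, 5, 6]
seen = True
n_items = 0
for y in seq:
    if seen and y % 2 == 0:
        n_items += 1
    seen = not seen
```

Count even values at even positions
`n_items` takes the values: 0 → 1 → 2

Answer: 2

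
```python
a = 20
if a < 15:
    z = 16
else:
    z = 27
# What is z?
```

Trace:
`a = 20` → a = 20
`if a < 15: ...` → a < 15 is False, take else branch → z = 27
So z = 27

Answer: 27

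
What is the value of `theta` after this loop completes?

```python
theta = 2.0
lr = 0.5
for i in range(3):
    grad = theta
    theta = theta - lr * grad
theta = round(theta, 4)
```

Gradient descent: w = 2.0 * (1 - 0.5)^3
`theta` takes the values: 2.0 → 1.0 → 0.5 → 0.25

Answer: 0.25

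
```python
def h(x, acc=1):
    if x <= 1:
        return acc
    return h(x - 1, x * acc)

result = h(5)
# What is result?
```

Accumulator trace (n, acc): (5, 1) -> (4, 5) -> (3, 20) -> (2, 60) -> (1, 120) -> return 120

Answer: 120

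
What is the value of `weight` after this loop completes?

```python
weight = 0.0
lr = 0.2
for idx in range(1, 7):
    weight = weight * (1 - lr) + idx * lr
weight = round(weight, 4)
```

Moving average with lr=0.2
`weight` takes the values: 0.0 → 0.2 → 0.56 → 1.048 → 1.6384 → 2.31072 → 3.048576 → 3.0486

Answer: 3.0486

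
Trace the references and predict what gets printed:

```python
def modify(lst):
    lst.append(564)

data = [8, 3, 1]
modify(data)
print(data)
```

Key concept: function modifies passed list.
Step by step:
`data = [8, 3, 1]` → data = [8, 3, 1]
`modify(data)` → data = [8, 3, 1, 564]
`print(data)` → prints [8, 3, 1, 564]

Answer: [8, 3, 1, 564]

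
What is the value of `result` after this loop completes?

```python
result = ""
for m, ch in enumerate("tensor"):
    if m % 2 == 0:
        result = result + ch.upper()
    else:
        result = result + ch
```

Uppercase even positions in 'tensor'
`result` takes the values: "" → "T" → "Te" → "TeN" → "TeNs" → "TeNsO" → "TeNsOr"

Answer: "TeNsOr"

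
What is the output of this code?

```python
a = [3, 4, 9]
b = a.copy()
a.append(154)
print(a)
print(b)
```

Key concept: list.copy() creates independent copy.
Step by step:
`a = [3, 4, 9]` → a = [3, 4, 9]
`b = a.copy()` → b = [3, 4, 9]
`a.append(154)` → a = [3, 4, 9, 154]
`print(a)` → prints [3, 4, 9, 154]
`print(b)` → prints [3, 4, 9]

Answer:
[3, 4, 9, 154]
[3, 4, 9]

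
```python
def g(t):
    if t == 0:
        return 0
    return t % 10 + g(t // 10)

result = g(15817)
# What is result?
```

Sum of digits of 15817: 7 + 1 + 8 + 5 + 1 = 22

Answer: 22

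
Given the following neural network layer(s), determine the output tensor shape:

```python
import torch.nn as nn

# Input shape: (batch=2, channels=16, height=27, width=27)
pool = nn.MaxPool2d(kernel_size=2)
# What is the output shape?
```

Input: (2, 16, 27, 27) -> Output: (2, 16, 13, 13)

Answer: (2, 16, 13, 13)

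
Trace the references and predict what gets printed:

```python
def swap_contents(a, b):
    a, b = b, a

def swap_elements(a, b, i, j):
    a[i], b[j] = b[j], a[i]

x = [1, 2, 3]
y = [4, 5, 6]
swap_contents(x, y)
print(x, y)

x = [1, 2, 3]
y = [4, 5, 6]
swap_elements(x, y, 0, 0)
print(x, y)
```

Key concept: parameter rebinding vs mutation.
Step by step:
`x = [1, 2, 3]` → x = [1, 2, 3]
`y = [4, 5, 6]` → y = [4, 5, 6]
`swap_contents(x, y)` → no visible change to tracked variables
`print(x, y)` → prints [1, 2, 3] [4, 5, 6]
`x = [1, 2, 3]` → x = [1, 2, 3]
`y = [4, 5, 6]` → y = [4, 5, 6]
`swap_elements(x, y, 0, 0)` → x = [4, 2, 3]; y = [1, 5, 6]
`print(x, y)` → prints [4, 2, 3] [1, 5, 6]

Answer:
[1, 2, 3] [4, 5, 6]
[4, 2, 3] [1, 5, 6]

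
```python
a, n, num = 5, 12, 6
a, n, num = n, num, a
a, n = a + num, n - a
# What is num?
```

Trace:
`a, n, num = 5, 12, 6` → a = 5; n = 12; num = 6
`a, n, num = n, num, a` → a = 12; n = 6; num = 5
`a, n = a + num, n - a` → a = 17; n = -6
So num = 5

Answer: 5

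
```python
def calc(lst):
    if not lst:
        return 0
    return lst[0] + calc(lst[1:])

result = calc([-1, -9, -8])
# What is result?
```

(-1) + (-9) + (-8) + 0 = -18

Answer: -18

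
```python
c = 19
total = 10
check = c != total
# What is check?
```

Trace:
`c = 19` → c = 19
`total = 10` → total = 10
`check = c != total` → check = True
So check = True

Answer: True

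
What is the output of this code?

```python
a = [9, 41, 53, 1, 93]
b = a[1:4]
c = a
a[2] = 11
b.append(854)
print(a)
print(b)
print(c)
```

Key concept: slice vs alias.
Step by step:
`a = [9, 41, 53, 1, 93]` → a = [9, 41, 53, 1, 93]
`b = a[1:4]` → b = [41, 53, 1]
`c = a` → c = [9, 41, 53, 1, 93] (same object as a)
`a[2] = 11` → a = [9, 41, 11, 1, 93] (same object as c); c = [9, 41, 11, 1, 93] (same object as a)
`b.append(854)` → b = [41, 53, 1, 854]
`print(a)` → prints [9, 41, 11, 1, 93]
`print(b)` → prints [41, 53, 1, 854]
`print(c)` → prints [9, 41, 11, 1, 93]

Answer:
[9, 41, 11, 1, 93]
[41, 53, 1, 854]
[9, 41, 11, 1, 93]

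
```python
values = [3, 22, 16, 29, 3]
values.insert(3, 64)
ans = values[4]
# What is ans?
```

Trace:
`values = [3, 22, 16, 29, 3]` → values = [3, 22, 16, 29, 3]
`values.insert(3, 64)` → values = [3, 22, 16, 64, 29, 3]
`ans = values[4]` → ans = 29
So ans = 29

Answer: 29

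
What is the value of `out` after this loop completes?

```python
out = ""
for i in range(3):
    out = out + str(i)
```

Concatenate digits 0 to 2
`out` takes the values: "" → "0" → "01" → "012"

Answer: "012"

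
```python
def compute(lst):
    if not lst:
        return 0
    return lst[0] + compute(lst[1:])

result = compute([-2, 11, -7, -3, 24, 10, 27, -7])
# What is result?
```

(-2) + 11 + (-7) + (-3) + 24 + 10 + 27 + (-7) + 0 = 53

Answer: 53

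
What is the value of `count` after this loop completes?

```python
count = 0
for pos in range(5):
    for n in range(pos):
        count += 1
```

Triangle number: 0+1+2+...+4
`count` takes the values: 0 → 1 → 2 → 3 → 4 → 5 → 6 → 7 → 8 → 9 → 10

Answer: 10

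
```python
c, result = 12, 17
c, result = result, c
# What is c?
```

Trace:
`c, result = 12, 17` → c = 12; result = 17
`c, result = result, c` → c = 17; result = 12
So c = 17

Answer: 17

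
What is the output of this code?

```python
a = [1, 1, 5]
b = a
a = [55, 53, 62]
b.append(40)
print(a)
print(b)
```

Key concept: rebinding vs mutation: a is rebound to a new list, b still points at the original.
Step by step:
`a = [1, 1, 5]` → a = [1, 1, 5]
`b = a` → b = [1, 1, 5] (same object as a)
`a = [55, 53, 62]` → a = [55, 53, 62]
`b.append(40)` → b = [1, 1, 5, 40]
`print(a)` → prints [55, 53, 62]
`print(b)` → prints [1, 1, 5, 40]

Answer:
[55, 53, 62]
[1, 1, 5, 40]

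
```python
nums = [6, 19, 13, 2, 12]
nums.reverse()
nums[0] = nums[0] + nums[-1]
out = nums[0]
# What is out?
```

Trace:
`nums = [6, 19, 13, 2, 12]` → nums = [6, 19, 13, 2, 12]
`nums.reverse()` → nums = [12, 2, 13, 19, 6]
`nums[0] = nums[0] + nums[-1]` → nums = [18, 2, 13, 19, 6]
`out = nums[0]` → out = 18
So out = 18

Answer: 18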